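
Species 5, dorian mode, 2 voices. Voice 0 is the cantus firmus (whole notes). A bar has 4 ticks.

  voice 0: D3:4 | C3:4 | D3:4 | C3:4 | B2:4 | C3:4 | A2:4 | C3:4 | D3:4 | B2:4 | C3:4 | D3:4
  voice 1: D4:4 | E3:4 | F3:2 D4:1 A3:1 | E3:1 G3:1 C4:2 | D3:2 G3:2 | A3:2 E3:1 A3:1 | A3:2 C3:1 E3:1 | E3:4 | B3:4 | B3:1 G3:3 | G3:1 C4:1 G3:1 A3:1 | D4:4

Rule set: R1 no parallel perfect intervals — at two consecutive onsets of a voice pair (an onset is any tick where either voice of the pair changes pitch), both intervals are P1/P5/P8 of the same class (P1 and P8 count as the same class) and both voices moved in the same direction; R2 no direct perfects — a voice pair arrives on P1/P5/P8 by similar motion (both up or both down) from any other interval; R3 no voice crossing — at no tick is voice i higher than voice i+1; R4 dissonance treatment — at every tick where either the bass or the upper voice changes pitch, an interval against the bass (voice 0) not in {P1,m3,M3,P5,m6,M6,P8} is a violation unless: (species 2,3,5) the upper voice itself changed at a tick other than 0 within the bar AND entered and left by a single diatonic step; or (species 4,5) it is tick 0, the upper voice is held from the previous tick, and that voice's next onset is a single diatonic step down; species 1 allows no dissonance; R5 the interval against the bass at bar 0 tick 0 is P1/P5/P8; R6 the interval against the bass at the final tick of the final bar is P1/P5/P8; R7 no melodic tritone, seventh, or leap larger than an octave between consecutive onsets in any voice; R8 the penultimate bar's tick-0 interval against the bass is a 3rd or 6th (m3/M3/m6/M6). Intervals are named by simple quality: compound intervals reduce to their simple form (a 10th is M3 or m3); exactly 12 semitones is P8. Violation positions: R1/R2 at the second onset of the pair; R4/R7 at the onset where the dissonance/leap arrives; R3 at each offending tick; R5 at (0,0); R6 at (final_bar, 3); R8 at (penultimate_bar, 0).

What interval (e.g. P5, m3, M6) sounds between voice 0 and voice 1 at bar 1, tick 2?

voice 0=C3 voice 1=E3 -> M3

M3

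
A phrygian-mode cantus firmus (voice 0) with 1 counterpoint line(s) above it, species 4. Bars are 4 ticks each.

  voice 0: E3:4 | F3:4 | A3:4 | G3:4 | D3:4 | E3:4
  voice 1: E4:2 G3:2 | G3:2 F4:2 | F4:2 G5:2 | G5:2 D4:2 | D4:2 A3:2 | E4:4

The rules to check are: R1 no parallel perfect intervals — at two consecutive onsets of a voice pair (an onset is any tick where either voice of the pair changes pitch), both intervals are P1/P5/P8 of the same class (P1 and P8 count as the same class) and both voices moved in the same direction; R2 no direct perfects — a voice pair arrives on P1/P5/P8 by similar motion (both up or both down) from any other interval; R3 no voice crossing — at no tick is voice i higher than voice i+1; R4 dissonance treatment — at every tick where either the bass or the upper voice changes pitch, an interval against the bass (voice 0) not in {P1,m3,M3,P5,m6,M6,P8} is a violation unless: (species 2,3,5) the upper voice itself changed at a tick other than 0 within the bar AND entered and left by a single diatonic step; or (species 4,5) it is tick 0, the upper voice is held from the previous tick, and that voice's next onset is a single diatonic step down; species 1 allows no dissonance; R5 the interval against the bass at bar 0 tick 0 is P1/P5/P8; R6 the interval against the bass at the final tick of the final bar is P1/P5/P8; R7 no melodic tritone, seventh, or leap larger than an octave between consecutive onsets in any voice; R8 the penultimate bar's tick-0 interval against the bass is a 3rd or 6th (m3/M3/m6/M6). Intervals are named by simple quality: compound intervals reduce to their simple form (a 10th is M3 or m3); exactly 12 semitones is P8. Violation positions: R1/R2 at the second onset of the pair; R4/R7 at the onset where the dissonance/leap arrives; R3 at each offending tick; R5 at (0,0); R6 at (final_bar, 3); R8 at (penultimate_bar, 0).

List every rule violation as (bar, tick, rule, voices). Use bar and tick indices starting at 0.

(1, 0, R4, (0, 1))
(1, 2, R7, (1,))
(2, 2, R4, (0, 1))
(2, 2, R7, (1,))
(3, 2, R7, (1,))
(4, 0, R8, (0, 1))
(5, 0, R2, (0, 1))

bar 0: v0=E3 v1=E4 downbeat P8
bar 1: v0=F3 v1=G3 downbeat M2
bar 2: v0=A3 v1=F4 downbeat m6
bar 3: v0=G3 v1=G5 downbeat P1
bar 4: v0=D3 v1=D4 downbeat P8
bar 5: v0=E3 v1=E4 downbeat P8
  -> R4 @ bar 1 tick 0 v(0, 1): F3/G3 M2 untreated
  -> R7 @ bar 1 tick 2 v(1,): G3->F4 leap 10st
  -> R4 @ bar 2 tick 2 v(0, 1): A3/G5 m7 untreated
  -> R7 @ bar 2 tick 2 v(1,): F4->G5 leap 14st
  -> R7 @ bar 3 tick 2 v(1,): G5->D4 leap 17st
  -> R8 @ bar 4 tick 0 v(0, 1): penult P8 not 3rd/6th
  -> R2 @ bar 5 tick 0 v(0, 1): D3/A3 P5 -> E3/E4 P8 similar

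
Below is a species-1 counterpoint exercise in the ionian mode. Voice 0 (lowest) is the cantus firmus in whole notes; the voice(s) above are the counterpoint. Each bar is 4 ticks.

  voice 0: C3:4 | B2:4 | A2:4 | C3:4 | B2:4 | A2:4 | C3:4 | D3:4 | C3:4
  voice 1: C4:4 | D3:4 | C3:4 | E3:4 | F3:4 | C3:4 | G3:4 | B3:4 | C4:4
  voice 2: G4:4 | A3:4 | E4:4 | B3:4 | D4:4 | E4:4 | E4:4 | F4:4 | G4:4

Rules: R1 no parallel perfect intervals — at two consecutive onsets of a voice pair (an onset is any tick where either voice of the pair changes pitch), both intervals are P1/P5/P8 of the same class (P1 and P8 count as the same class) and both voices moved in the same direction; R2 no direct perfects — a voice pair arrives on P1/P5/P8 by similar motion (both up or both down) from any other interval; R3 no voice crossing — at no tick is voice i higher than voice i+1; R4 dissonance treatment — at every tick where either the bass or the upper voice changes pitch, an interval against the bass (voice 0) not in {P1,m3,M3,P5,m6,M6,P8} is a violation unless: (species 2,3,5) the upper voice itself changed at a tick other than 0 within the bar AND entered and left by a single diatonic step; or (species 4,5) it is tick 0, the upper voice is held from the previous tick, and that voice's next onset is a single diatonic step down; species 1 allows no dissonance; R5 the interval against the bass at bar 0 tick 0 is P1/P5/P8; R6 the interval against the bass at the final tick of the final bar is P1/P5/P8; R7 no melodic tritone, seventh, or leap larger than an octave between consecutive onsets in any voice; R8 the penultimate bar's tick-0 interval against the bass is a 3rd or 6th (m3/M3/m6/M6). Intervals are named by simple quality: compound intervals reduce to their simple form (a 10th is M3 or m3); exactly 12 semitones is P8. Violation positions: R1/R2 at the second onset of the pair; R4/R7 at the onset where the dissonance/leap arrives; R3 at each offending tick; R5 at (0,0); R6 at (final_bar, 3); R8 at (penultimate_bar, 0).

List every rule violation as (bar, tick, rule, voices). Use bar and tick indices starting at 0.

bar 0: v0=C3 v1=C4 v2=G4 downbeat P5
bar 1: v0=B2 v1=D3 v2=A3 downbeat m7
bar 2: v0=A2 v1=C3 v2=E4 downbeat P5
bar 3: v0=C3 v1=E3 v2=B3 downbeat M7
bar 4: v0=B2 v1=F3 v2=D4 downbeat m3
bar 5: v0=A2 v1=C3 v2=E4 downbeat P5
bar 6: v0=C3 v1=G3 v2=E4 downbeat M3
bar 7: v0=D3 v1=B3 v2=F4 downbeat m3
bar 8: v0=C3 v1=C4 v2=G4 downbeat P5
  -> R1 @ bar 1 tick 0 v(1, 2): C4/G4 P5 -> D3/A3 P5 similar
  -> R4 @ bar 1 tick 0 v(0, 2): B2/A3 m7 untreated
  -> R7 @ bar 1 tick 0 v(1,): C4->D3 leap 10st
  -> R7 @ bar 1 tick 0 v(2,): G4->A3 leap 10st
  -> R4 @ bar 3 tick 0 v(0, 2): C3/B3 M7 untreated
  -> R4 @ bar 4 tick 0 v(0, 1): B2/F3 TT untreated
  -> R2 @ bar 6 tick 0 v(0, 1): A2/C3 m3 -> C3/G3 P5 similar
  -> R2 @ bar 8 tick 0 v(1, 2): B3/F4 TT -> C4/G4 P5 similar

(1, 0, R1, (1, 2))
(1, 0, R4, (0, 2))
(1, 0, R7, (1,))
(1, 0, R7, (2,))
(3, 0, R4, (0, 2))
(4, 0, R4, (0, 1))
(6, 0, R2, (0, 1))
(8, 0, R2, (1, 2))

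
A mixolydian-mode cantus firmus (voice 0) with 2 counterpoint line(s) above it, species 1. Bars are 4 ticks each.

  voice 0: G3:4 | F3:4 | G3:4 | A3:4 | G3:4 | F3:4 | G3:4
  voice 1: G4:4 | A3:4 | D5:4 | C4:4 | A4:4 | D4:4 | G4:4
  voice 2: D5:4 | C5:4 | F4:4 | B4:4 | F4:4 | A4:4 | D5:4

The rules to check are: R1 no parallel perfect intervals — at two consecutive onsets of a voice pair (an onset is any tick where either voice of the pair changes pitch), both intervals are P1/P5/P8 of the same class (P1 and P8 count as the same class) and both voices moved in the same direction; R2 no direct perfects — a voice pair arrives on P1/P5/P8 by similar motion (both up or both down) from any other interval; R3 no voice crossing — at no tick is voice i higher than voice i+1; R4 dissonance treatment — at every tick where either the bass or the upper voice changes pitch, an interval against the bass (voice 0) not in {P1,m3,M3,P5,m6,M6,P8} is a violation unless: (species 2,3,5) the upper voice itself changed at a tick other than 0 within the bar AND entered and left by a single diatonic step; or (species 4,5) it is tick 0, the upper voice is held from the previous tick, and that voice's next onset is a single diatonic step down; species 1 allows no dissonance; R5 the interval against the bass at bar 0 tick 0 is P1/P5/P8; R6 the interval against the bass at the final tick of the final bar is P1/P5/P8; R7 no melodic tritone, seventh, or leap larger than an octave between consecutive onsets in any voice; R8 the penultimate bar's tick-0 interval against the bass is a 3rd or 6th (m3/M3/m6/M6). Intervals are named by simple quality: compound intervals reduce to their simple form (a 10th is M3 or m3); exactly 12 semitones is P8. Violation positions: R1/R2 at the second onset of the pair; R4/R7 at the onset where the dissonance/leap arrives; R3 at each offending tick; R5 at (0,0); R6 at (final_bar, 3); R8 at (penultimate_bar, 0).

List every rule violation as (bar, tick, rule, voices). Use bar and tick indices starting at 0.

bar 0: v0=G3 v1=G4 v2=D5 downbeat P5
bar 1: v0=F3 v1=A3 v2=C5 downbeat P5
bar 2: v0=G3 v1=D5 v2=F4 downbeat m7
bar 3: v0=A3 v1=C4 v2=B4 downbeat M2
bar 4: v0=G3 v1=A4 v2=F4 downbeat m7
bar 5: v0=F3 v1=D4 v2=A4 downbeat M3
bar 6: v0=G3 v1=G4 v2=D5 downbeat P5
  -> R1 @ bar 1 tick 0 v(0, 2): G3/D5 P5 -> F3/C5 P5 similar
  -> R7 @ bar 1 tick 0 v(1,): G4->A3 leap 10st
  -> R2 @ bar 2 tick 0 v(0, 1): F3/A3 M3 -> G3/D5 P5 similar
  -> R3 @ bar 2 tick 0 v(1, 2): D5 above F4
  -> R4 @ bar 2 tick 0 v(0, 2): G3/F4 m7 untreated
  -> R7 @ bar 2 tick 0 v(1,): A3->D5 leap 17st
  -> R3 @ bar 2 tick 1 v(1, 2): D5 above F4
  -> R3 @ bar 2 tick 2 v(1, 2): D5 above F4
  -> R3 @ bar 2 tick 3 v(1, 2): D5 above F4
  -> R4 @ bar 3 tick 0 v(0, 2): A3/B4 M2 untreated
  -> R7 @ bar 3 tick 0 v(1,): D5->C4 leap 14st
  -> R7 @ bar 3 tick 0 v(2,): F4->B4 leap 6st
  -> R3 @ bar 4 tick 0 v(1, 2): A4 above F4
  -> R4 @ bar 4 tick 0 v(0, 1): G3/A4 M2 untreated
  -> R4 @ bar 4 tick 0 v(0, 2): G3/F4 m7 untreated
  -> R7 @ bar 4 tick 0 v(2,): B4->F4 leap 6st
  -> R3 @ bar 4 tick 1 v(1, 2): A4 above F4
  -> R3 @ bar 4 tick 2 v(1, 2): A4 above F4
  -> R3 @ bar 4 tick 3 v(1, 2): A4 above F4
  -> R1 @ bar 6 tick 0 v(1, 2): D4/A4 P5 -> G4/D5 P5 similar
  -> R2 @ bar 6 tick 0 v(0, 1): F3/D4 M6 -> G3/G4 P8 similar
  -> R2 @ bar 6 tick 0 v(0, 2): F3/A4 M3 -> G3/D5 P5 similar

(1, 0, R1, (0, 2))
(1, 0, R7, (1,))
(2, 0, R2, (0, 1))
(2, 0, R3, (1, 2))
(2, 0, R4, (0, 2))
(2, 0, R7, (1,))
(2, 1, R3, (1, 2))
(2, 2, R3, (1, 2))
(2, 3, R3, (1, 2))
(3, 0, R4, (0, 2))
(3, 0, R7, (1,))
(3, 0, R7, (2,))
(4, 0, R3, (1, 2))
(4, 0, R4, (0, 1))
(4, 0, R4, (0, 2))
(4, 0, R7, (2,))
(4, 1, R3, (1, 2))
(4, 2, R3, (1, 2))
(4, 3, R3, (1, 2))
(6, 0, R1, (1, 2))
(6, 0, R2, (0, 1))
(6, 0, R2, (0, 2))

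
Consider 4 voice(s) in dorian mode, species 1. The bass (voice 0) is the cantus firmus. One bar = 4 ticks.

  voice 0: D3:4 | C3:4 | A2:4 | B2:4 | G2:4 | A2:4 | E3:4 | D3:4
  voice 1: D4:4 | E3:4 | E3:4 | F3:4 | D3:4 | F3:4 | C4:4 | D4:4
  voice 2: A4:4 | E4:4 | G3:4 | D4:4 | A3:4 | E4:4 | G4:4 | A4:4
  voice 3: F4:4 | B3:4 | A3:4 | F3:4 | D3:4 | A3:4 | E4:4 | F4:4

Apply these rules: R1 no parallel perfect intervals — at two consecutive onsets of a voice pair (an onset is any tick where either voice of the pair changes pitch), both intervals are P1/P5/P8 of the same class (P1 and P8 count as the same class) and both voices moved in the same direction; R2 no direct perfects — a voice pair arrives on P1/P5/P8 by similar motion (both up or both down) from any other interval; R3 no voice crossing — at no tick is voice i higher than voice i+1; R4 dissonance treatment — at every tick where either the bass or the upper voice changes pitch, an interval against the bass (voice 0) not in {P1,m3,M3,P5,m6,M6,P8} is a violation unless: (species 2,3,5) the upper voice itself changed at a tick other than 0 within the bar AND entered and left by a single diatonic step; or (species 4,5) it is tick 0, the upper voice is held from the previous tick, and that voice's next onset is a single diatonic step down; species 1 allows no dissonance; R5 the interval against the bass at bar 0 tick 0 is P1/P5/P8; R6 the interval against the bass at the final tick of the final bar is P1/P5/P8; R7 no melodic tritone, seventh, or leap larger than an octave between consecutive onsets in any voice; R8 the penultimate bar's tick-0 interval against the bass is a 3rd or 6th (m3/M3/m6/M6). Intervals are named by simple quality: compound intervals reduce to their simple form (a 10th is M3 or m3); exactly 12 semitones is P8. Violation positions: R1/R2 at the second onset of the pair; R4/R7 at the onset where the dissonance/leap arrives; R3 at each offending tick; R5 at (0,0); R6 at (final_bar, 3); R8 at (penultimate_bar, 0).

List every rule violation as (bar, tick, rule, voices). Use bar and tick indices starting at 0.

bar 0: v0=D3 v1=D4 v2=A4 v3=F4 downbeat m3
bar 1: v0=C3 v1=E3 v2=E4 v3=B3 downbeat M7
bar 2: v0=A2 v1=E3 v2=G3 v3=A3 downbeat P8
bar 3: v0=B2 v1=F3 v2=D4 v3=F3 downbeat TT
bar 4: v0=G2 v1=D3 v2=A3 v3=D3 downbeat P5
bar 5: v0=A2 v1=F3 v2=E4 v3=A3 downbeat P8
bar 6: v0=E3 v1=C4 v2=G4 v3=E4 downbeat P8
bar 7: v0=D3 v1=D4 v2=A4 v3=F4 downbeat m3
  -> R3 @ bar 0 tick 0 v(2, 3): A4 above F4
  -> R5 @ bar 0 tick 0 v(0, 3): opens on m3
  -> R3 @ bar 0 tick 1 v(2, 3): A4 above F4
  -> R3 @ bar 0 tick 2 v(2, 3): A4 above F4
  -> R3 @ bar 0 tick 3 v(2, 3): A4 above F4
  -> R2 @ bar 1 tick 0 v(1, 2): D4/A4 P5 -> E3/E4 P8 similar
  -> R2 @ bar 1 tick 0 v(1, 3): D4/F4 m3 -> E3/B3 P5 similar
  -> R3 @ bar 1 tick 0 v(2, 3): E4 above B3
  -> R4 @ bar 1 tick 0 v(0, 3): C3/B3 M7 untreated
  -> R7 @ bar 1 tick 0 v(1,): D4->E3 leap 10st
  -> R7 @ bar 1 tick 0 v(3,): F4->B3 leap 6st
  -> R3 @ bar 1 tick 1 v(2, 3): E4 above B3
  -> R3 @ bar 1 tick 2 v(2, 3): E4 above B3
  -> R3 @ bar 1 tick 3 v(2, 3): E4 above B3
  -> R2 @ bar 2 tick 0 v(0, 3): C3/B3 M7 -> A2/A3 P8 similar
  -> R4 @ bar 2 tick 0 v(0, 2): A2/G3 m7 untreated
  -> R3 @ bar 3 tick 0 v(2, 3): D4 above F3
  -> R4 @ bar 3 tick 0 v(0, 1): B2/F3 TT untreated
  -> R4 @ bar 3 tick 0 v(0, 3): B2/F3 TT untreated
  -> R3 @ bar 3 tick 1 v(2, 3): D4 above F3
  -> R3 @ bar 3 tick 2 v(2, 3): D4 above F3
  -> R3 @ bar 3 tick 3 v(2, 3): D4 above F3
  -> R1 @ bar 4 tick 0 v(1, 3): F3/F3 P1 -> D3/D3 P1 similar
  -> R2 @ bar 4 tick 0 v(0, 1): B2/F3 TT -> G2/D3 P5 similar
  -> R2 @ bar 4 tick 0 v(0, 3): B2/F3 TT -> G2/D3 P5 similar
  -> R2 @ bar 4 tick 0 v(1, 2): F3/D4 M6 -> D3/A3 P5 similar
  -> R2 @ bar 4 tick 0 v(2, 3): D4/F3 M6 -> A3/D3 P5 similar
  -> R3 @ bar 4 tick 0 v(2, 3): A3 above D3
  -> R4 @ bar 4 tick 0 v(0, 2): G2/A3 M2 untreated
  -> R3 @ bar 4 tick 1 v(2, 3): A3 above D3
  -> R3 @ bar 4 tick 2 v(2, 3): A3 above D3
  -> R3 @ bar 4 tick 3 v(2, 3): A3 above D3
  -> R1 @ bar 5 tick 0 v(2, 3): A3/D3 P5 -> E4/A3 P5 similar
  -> R2 @ bar 5 tick 0 v(0, 2): G2/A3 M2 -> A2/E4 P5 similar
  -> R2 @ bar 5 tick 0 v(0, 3): G2/D3 P5 -> A2/A3 P8 similar
  -> R3 @ bar 5 tick 0 v(2, 3): E4 above A3
  -> R3 @ bar 5 tick 1 v(2, 3): E4 above A3
  -> R3 @ bar 5 tick 2 v(2, 3): E4 above A3
  -> R3 @ bar 5 tick 3 v(2, 3): E4 above A3
  -> R1 @ bar 6 tick 0 v(0, 3): A2/A3 P8 -> E3/E4 P8 similar
  -> R2 @ bar 6 tick 0 v(1, 2): F3/E4 M7 -> C4/G4 P5 similar
  -> R3 @ bar 6 tick 0 v(2, 3): G4 above E4
  -> R8 @ bar 6 tick 0 v(0, 3): penult P8 not 3rd/6th
  -> R3 @ bar 6 tick 1 v(2, 3): G4 above E4
  -> R3 @ bar 6 tick 2 v(2, 3): G4 above E4
  -> R3 @ bar 6 tick 3 v(2, 3): G4 above E4
  -> R1 @ bar 7 tick 0 v(1, 2): C4/G4 P5 -> D4/A4 P5 similar
  -> R3 @ bar 7 tick 0 v(2, 3): A4 above F4
  -> R3 @ bar 7 tick 1 v(2, 3): A4 above F4
  -> R3 @ bar 7 tick 2 v(2, 3): A4 above F4
  -> R3 @ bar 7 tick 3 v(2, 3): A4 above F4
  -> R6 @ bar 7 tick 3 v(0, 3): closes on m3

(0, 0, R3, (2, 3))
(0, 0, R5, (0, 3))
(0, 1, R3, (2, 3))
(0, 2, R3, (2, 3))
(0, 3, R3, (2, 3))
(1, 0, R2, (1, 2))
(1, 0, R2, (1, 3))
(1, 0, R3, (2, 3))
(1, 0, R4, (0, 3))
(1, 0, R7, (1,))
(1, 0, R7, (3,))
(1, 1, R3, (2, 3))
(1, 2, R3, (2, 3))
(1, 3, R3, (2, 3))
(2, 0, R2, (0, 3))
(2, 0, R4, (0, 2))
(3, 0, R3, (2, 3))
(3, 0, R4, (0, 1))
(3, 0, R4, (0, 3))
(3, 1, R3, (2, 3))
(3, 2, R3, (2, 3))
(3, 3, R3, (2, 3))
(4, 0, R1, (1, 3))
(4, 0, R2, (0, 1))
(4, 0, R2, (0, 3))
(4, 0, R2, (1, 2))
(4, 0, R2, (2, 3))
(4, 0, R3, (2, 3))
(4, 0, R4, (0, 2))
(4, 1, R3, (2, 3))
(4, 2, R3, (2, 3))
(4, 3, R3, (2, 3))
(5, 0, R1, (2, 3))
(5, 0, R2, (0, 2))
(5, 0, R2, (0, 3))
(5, 0, R3, (2, 3))
(5, 1, R3, (2, 3))
(5, 2, R3, (2, 3))
(5, 3, R3, (2, 3))
(6, 0, R1, (0, 3))
(6, 0, R2, (1, 2))
(6, 0, R3, (2, 3))
(6, 0, R8, (0, 3))
(6, 1, R3, (2, 3))
(6, 2, R3, (2, 3))
(6, 3, R3, (2, 3))
(7, 0, R1, (1, 2))
(7, 0, R3, (2, 3))
(7, 1, R3, (2, 3))
(7, 2, R3, (2, 3))
(7, 3, R3, (2, 3))
(7, 3, R6, (0, 3))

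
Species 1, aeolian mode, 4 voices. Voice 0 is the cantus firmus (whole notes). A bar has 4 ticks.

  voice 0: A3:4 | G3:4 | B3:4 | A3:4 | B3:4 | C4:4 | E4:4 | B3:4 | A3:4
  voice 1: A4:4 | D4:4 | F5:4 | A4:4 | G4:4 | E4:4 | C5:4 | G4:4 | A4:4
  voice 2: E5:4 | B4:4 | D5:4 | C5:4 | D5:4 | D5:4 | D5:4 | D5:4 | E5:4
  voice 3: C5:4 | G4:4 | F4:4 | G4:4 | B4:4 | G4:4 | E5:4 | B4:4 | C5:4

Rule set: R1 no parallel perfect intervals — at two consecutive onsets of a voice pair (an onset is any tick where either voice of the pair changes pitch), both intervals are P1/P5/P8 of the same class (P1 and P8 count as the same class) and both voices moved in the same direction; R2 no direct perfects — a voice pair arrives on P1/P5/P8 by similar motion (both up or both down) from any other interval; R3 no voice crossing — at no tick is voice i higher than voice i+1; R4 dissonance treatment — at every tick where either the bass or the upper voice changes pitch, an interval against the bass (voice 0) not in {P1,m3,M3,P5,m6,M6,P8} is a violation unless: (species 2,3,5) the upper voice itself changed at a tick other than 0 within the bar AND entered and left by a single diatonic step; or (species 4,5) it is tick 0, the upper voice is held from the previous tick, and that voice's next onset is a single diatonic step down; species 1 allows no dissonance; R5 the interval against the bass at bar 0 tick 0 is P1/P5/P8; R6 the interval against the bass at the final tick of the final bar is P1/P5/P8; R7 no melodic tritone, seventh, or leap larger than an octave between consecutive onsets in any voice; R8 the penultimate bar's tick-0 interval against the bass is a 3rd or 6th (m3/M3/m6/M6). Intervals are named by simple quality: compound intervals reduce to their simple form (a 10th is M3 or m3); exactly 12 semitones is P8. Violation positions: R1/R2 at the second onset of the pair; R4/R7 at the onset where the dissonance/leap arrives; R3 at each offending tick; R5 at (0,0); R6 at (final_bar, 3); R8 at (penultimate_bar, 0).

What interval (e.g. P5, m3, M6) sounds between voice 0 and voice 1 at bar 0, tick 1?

voice 0=A3 voice 1=A4 -> P8

P8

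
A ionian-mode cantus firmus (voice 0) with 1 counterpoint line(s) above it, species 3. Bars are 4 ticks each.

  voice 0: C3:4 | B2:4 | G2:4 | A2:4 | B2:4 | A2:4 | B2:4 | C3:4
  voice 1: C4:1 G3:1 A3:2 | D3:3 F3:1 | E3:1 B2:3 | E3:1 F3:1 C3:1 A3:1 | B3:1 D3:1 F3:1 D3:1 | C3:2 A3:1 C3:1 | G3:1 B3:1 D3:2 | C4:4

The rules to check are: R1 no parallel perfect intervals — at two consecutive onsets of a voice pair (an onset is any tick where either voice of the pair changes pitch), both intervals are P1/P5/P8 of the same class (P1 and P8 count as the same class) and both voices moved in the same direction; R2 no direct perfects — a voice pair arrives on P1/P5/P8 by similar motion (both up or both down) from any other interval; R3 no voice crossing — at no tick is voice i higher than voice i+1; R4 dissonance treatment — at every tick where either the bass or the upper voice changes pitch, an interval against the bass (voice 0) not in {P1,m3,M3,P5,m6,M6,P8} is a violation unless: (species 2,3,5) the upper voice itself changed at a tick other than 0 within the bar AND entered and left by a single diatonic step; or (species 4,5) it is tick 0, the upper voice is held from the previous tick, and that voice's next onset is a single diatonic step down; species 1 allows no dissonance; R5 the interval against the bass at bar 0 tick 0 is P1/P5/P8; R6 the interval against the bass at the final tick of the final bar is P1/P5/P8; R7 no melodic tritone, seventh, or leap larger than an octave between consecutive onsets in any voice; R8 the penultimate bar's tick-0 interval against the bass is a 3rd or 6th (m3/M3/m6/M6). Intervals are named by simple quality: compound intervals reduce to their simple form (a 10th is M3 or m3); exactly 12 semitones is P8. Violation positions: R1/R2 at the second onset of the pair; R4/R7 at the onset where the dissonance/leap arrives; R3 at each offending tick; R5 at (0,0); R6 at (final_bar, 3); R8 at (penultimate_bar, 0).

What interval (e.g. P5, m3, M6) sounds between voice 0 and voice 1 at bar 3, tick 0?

voice 0=A2 voice 1=E3 -> P5

P5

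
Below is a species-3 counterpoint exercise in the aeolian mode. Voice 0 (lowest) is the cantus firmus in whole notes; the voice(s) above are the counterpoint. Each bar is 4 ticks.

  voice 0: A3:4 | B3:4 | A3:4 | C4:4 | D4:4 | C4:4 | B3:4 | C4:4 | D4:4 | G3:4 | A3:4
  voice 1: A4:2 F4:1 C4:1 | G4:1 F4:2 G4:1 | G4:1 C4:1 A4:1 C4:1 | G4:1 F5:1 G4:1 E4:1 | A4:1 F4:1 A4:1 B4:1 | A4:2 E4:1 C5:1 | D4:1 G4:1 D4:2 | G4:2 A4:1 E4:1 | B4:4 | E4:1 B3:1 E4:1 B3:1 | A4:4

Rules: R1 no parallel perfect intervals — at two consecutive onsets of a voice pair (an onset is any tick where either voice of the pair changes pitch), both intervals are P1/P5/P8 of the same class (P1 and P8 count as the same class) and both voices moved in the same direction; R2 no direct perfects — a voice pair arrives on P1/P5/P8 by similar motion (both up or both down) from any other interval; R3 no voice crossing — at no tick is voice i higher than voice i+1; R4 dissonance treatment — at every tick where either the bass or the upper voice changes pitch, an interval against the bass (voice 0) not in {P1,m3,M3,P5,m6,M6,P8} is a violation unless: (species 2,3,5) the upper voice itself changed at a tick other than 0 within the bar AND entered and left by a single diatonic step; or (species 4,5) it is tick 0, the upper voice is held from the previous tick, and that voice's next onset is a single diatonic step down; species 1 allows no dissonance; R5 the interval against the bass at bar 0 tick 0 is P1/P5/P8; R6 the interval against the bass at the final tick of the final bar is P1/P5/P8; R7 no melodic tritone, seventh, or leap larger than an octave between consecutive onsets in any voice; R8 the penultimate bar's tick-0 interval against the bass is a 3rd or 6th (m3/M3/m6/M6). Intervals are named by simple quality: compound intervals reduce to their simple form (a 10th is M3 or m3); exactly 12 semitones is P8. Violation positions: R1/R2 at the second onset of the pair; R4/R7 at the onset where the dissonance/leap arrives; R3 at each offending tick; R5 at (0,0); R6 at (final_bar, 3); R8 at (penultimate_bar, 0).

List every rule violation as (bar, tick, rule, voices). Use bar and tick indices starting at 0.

(2, 0, R4, (0, 1))
(3, 0, R2, (0, 1))
(3, 1, R4, (0, 1))
(3, 1, R7, (1,))
(3, 2, R7, (1,))
(4, 0, R2, (0, 1))
(6, 0, R7, (1,))
(7, 0, R2, (0, 1))
(10, 0, R2, (0, 1))
(10, 0, R7, (1,))

bar 0: v0=A3 v1=A4 downbeat P8
bar 1: v0=B3 v1=G4 downbeat m6
bar 2: v0=A3 v1=G4 downbeat m7
bar 3: v0=C4 v1=G4 downbeat P5
bar 4: v0=D4 v1=A4 downbeat P5
bar 5: v0=C4 v1=A4 downbeat M6
bar 6: v0=B3 v1=D4 downbeat m3
bar 7: v0=C4 v1=G4 downbeat P5
bar 8: v0=D4 v1=B4 downbeat M6
bar 9: v0=G3 v1=E4 downbeat M6
bar 10: v0=A3 v1=A4 downbeat P8
  -> R4 @ bar 2 tick 0 v(0, 1): A3/G4 m7 untreated
  -> R2 @ bar 3 tick 0 v(0, 1): A3/C4 m3 -> C4/G4 P5 similar
  -> R4 @ bar 3 tick 1 v(0, 1): C4/F5 P4 untreated
  -> R7 @ bar 3 tick 1 v(1,): G4->F5 leap 10st
  -> R7 @ bar 3 tick 2 v(1,): F5->G4 leap 10st
  -> R2 @ bar 4 tick 0 v(0, 1): C4/E4 M3 -> D4/A4 P5 similar
  -> R7 @ bar 6 tick 0 v(1,): C5->D4 leap 10st
  -> R2 @ bar 7 tick 0 v(0, 1): B3/D4 m3 -> C4/G4 P5 similar
  -> R2 @ bar 10 tick 0 v(0, 1): G3/B3 M3 -> A3/A4 P8 similar
  -> R7 @ bar 10 tick 0 v(1,): B3->A4 leap 10st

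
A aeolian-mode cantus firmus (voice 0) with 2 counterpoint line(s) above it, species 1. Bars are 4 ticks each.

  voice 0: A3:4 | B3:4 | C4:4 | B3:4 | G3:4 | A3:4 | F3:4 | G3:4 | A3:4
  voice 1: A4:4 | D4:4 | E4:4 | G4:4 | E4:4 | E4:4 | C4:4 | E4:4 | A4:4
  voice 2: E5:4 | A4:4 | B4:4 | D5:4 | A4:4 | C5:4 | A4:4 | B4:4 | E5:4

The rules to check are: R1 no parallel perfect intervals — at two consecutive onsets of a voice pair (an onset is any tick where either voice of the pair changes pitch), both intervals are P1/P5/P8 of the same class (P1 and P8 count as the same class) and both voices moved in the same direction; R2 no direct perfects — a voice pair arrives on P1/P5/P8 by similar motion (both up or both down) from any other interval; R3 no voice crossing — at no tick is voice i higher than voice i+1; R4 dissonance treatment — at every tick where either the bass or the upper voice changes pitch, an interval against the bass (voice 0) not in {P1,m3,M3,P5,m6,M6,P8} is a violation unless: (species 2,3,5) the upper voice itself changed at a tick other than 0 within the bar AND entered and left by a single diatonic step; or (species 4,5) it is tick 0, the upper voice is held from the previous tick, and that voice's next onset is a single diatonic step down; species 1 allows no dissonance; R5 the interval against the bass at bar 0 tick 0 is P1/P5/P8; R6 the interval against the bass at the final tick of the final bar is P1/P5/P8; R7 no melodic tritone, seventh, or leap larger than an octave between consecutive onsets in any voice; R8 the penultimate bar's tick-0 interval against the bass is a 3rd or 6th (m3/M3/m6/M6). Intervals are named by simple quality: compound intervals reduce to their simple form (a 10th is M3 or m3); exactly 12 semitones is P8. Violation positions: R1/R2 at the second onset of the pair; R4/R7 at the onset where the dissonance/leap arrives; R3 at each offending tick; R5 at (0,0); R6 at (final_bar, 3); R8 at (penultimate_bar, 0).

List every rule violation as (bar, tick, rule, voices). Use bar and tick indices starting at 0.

(1, 0, R1, (1, 2))
(1, 0, R4, (0, 2))
(2, 0, R1, (1, 2))
(2, 0, R4, (0, 2))
(3, 0, R1, (1, 2))
(4, 0, R4, (0, 2))
(6, 0, R1, (0, 1))
(7, 0, R2, (1, 2))
(8, 0, R1, (1, 2))
(8, 0, R2, (0, 1))
(8, 0, R2, (0, 2))

bar 0: v0=A3 v1=A4 v2=E5 downbeat P5
bar 1: v0=B3 v1=D4 v2=A4 downbeat m7
bar 2: v0=C4 v1=E4 v2=B4 downbeat M7
bar 3: v0=B3 v1=G4 v2=D5 downbeat m3
bar 4: v0=G3 v1=E4 v2=A4 downbeat M2
bar 5: v0=A3 v1=E4 v2=C5 downbeat m3
bar 6: v0=F3 v1=C4 v2=A4 downbeat M3
bar 7: v0=G3 v1=E4 v2=B4 downbeat M3
bar 8: v0=A3 v1=A4 v2=E5 downbeat P5
  -> R1 @ bar 1 tick 0 v(1, 2): A4/E5 P5 -> D4/A4 P5 similar
  -> R4 @ bar 1 tick 0 v(0, 2): B3/A4 m7 untreated
  -> R1 @ bar 2 tick 0 v(1, 2): D4/A4 P5 -> E4/B4 P5 similar
  -> R4 @ bar 2 tick 0 v(0, 2): C4/B4 M7 untreated
  -> R1 @ bar 3 tick 0 v(1, 2): E4/B4 P5 -> G4/D5 P5 similar
  -> R4 @ bar 4 tick 0 v(0, 2): G3/A4 M2 untreated
  -> R1 @ bar 6 tick 0 v(0, 1): A3/E4 P5 -> F3/C4 P5 similar
  -> R2 @ bar 7 tick 0 v(1, 2): C4/A4 M6 -> E4/B4 P5 similar
  -> R1 @ bar 8 tick 0 v(1, 2): E4/B4 P5 -> A4/E5 P5 similar
  -> R2 @ bar 8 tick 0 v(0, 1): G3/E4 M6 -> A3/A4 P8 similar
  -> R2 @ bar 8 tick 0 v(0, 2): G3/B4 M3 -> A3/E5 P5 similar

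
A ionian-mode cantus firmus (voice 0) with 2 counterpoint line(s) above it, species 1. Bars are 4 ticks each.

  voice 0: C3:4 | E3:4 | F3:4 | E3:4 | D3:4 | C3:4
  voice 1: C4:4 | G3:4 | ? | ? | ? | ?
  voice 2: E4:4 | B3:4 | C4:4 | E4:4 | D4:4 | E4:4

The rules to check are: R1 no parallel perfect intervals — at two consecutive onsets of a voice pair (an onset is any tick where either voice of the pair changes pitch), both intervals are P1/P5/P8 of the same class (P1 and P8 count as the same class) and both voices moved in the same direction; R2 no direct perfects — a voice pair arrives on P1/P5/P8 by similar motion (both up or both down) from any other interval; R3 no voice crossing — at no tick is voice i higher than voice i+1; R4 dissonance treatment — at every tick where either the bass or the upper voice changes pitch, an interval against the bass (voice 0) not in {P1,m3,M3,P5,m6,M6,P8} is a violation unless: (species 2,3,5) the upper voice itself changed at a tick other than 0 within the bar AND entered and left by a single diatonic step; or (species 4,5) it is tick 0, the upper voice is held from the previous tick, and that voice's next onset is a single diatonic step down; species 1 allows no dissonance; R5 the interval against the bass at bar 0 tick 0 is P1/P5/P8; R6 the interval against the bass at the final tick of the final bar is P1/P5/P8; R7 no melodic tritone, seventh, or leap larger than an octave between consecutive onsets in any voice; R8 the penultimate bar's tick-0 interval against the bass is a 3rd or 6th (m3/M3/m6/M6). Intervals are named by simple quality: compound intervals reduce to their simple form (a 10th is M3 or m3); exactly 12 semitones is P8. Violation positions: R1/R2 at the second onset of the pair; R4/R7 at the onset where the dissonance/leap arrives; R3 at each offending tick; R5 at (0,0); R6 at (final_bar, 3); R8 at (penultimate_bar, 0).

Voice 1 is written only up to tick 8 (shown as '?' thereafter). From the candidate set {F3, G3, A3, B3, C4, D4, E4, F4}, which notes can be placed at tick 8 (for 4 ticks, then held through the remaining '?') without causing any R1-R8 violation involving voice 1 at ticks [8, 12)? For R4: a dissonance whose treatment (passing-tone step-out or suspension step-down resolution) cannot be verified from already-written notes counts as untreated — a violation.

{A3, F3}

F3: legal
G3: violates R4
A3: legal
B3: violates R4
C4: violates R2
D4: violates R3
E4: violates R3,R4
F4: violates R2,R3,R7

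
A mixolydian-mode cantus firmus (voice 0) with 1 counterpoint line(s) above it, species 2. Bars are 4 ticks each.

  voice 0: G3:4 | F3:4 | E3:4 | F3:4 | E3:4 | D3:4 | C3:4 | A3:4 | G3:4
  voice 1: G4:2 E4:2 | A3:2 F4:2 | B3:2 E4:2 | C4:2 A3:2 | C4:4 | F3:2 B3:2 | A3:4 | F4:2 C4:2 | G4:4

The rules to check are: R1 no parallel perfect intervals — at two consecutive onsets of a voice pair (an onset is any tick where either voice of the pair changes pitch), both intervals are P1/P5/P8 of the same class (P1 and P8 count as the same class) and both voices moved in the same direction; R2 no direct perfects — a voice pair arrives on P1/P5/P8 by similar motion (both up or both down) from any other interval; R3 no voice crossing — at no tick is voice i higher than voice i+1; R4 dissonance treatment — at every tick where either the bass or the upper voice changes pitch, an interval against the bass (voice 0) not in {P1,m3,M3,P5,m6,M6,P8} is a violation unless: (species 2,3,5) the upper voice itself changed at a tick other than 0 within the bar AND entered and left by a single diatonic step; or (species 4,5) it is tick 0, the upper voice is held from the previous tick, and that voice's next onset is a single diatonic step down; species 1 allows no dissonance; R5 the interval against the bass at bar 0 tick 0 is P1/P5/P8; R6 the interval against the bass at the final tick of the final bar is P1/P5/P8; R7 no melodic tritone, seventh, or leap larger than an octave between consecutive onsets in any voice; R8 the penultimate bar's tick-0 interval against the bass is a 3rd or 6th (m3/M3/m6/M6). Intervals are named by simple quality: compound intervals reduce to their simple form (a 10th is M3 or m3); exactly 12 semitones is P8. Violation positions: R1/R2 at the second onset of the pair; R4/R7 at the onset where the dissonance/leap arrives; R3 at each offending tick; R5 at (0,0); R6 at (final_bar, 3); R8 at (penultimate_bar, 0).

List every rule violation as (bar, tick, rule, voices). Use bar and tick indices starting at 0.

bar 0: v0=G3 v1=G4 downbeat P8
bar 1: v0=F3 v1=A3 downbeat M3
bar 2: v0=E3 v1=B3 downbeat P5
bar 3: v0=F3 v1=C4 downbeat P5
bar 4: v0=E3 v1=C4 downbeat m6
bar 5: v0=D3 v1=F3 downbeat m3
bar 6: v0=C3 v1=A3 downbeat M6
bar 7: v0=A3 v1=F4 downbeat m6
bar 8: v0=G3 v1=G4 downbeat P8
  -> R2 @ bar 2 tick 0 v(0, 1): F3/F4 P8 -> E3/B3 P5 similar
  -> R7 @ bar 2 tick 0 v(1,): F4->B3 leap 6st
  -> R7 @ bar 5 tick 2 v(1,): F3->B3 leap 6st

(2, 0, R2, (0, 1))
(2, 0, R7, (1,))
(5, 2, R7, (1,))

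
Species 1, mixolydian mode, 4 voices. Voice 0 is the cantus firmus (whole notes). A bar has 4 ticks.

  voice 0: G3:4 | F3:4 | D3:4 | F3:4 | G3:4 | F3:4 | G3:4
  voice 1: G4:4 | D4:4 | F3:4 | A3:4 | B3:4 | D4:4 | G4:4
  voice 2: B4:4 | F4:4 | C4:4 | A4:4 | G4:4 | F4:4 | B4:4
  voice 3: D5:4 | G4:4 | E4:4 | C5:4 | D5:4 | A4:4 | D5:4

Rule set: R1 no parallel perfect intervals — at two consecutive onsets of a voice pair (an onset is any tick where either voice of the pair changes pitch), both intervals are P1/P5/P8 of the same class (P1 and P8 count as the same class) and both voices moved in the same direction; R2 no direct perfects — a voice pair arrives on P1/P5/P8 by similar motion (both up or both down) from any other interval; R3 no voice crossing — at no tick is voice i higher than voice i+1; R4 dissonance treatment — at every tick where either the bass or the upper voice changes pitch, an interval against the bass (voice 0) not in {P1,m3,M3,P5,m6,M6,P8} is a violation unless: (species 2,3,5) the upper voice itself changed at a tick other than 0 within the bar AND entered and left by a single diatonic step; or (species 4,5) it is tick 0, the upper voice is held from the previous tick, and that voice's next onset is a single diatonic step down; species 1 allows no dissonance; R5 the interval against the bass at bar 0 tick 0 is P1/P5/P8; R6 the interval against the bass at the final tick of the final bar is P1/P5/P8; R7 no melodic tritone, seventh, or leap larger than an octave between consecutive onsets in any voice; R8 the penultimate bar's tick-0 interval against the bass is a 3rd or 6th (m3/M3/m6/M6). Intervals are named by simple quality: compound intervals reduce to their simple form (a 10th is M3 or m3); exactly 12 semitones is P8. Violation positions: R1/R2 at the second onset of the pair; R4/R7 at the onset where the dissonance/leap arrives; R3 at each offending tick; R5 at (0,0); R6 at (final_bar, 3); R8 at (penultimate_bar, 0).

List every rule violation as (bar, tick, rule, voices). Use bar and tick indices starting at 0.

bar 0: v0=G3 v1=G4 v2=B4 v3=D5 downbeat P5
bar 1: v0=F3 v1=D4 v2=F4 v3=G4 downbeat M2
bar 2: v0=D3 v1=F3 v2=C4 v3=E4 downbeat M2
bar 3: v0=F3 v1=A3 v2=A4 v3=C5 downbeat P5
bar 4: v0=G3 v1=B3 v2=G4 v3=D5 downbeat P5
bar 5: v0=F3 v1=D4 v2=F4 v3=A4 downbeat M3
bar 6: v0=G3 v1=G4 v2=B4 v3=D5 downbeat P5
  -> R5 @ bar 0 tick 0 v(0, 2): opens on M3
  -> R2 @ bar 1 tick 0 v(0, 2): G3/B4 M3 -> F3/F4 P8 similar
  -> R4 @ bar 1 tick 0 v(0, 3): F3/G4 M2 untreated
  -> R7 @ bar 1 tick 0 v(2,): B4->F4 leap 6st
  -> R2 @ bar 2 tick 0 v(1, 2): D4/F4 m3 -> F3/C4 P5 similar
  -> R4 @ bar 2 tick 0 v(0, 2): D3/C4 m7 untreated
  -> R4 @ bar 2 tick 0 v(0, 3): D3/E4 M2 untreated
  -> R2 @ bar 3 tick 0 v(0, 3): D3/E4 M2 -> F3/C5 P5 similar
  -> R2 @ bar 3 tick 0 v(1, 2): F3/C4 P5 -> A3/A4 P8 similar
  -> R1 @ bar 4 tick 0 v(0, 3): F3/C5 P5 -> G3/D5 P5 similar
  -> R1 @ bar 5 tick 0 v(0, 2): G3/G4 P8 -> F3/F4 P8 similar
  -> R8 @ bar 5 tick 0 v(0, 2): penult P8 not 3rd/6th
  -> R1 @ bar 6 tick 0 v(1, 3): D4/A4 P5 -> G4/D5 P5 similar
  -> R2 @ bar 6 tick 0 v(0, 1): F3/D4 M6 -> G3/G4 P8 similar
  -> R2 @ bar 6 tick 0 v(0, 3): F3/A4 M3 -> G3/D5 P5 similar
  -> R7 @ bar 6 tick 0 v(2,): F4->B4 leap 6st
  -> R6 @ bar 6 tick 3 v(0, 2): closes on M3

(0, 0, R5, (0, 2))
(1, 0, R2, (0, 2))
(1, 0, R4, (0, 3))
(1, 0, R7, (2,))
(2, 0, R2, (1, 2))
(2, 0, R4, (0, 2))
(2, 0, R4, (0, 3))
(3, 0, R2, (0, 3))
(3, 0, R2, (1, 2))
(4, 0, R1, (0, 3))
(5, 0, R1, (0, 2))
(5, 0, R8, (0, 2))
(6, 0, R1, (1, 3))
(6, 0, R2, (0, 1))
(6, 0, R2, (0, 3))
(6, 0, R7, (2,))
(6, 3, R6, (0, 2))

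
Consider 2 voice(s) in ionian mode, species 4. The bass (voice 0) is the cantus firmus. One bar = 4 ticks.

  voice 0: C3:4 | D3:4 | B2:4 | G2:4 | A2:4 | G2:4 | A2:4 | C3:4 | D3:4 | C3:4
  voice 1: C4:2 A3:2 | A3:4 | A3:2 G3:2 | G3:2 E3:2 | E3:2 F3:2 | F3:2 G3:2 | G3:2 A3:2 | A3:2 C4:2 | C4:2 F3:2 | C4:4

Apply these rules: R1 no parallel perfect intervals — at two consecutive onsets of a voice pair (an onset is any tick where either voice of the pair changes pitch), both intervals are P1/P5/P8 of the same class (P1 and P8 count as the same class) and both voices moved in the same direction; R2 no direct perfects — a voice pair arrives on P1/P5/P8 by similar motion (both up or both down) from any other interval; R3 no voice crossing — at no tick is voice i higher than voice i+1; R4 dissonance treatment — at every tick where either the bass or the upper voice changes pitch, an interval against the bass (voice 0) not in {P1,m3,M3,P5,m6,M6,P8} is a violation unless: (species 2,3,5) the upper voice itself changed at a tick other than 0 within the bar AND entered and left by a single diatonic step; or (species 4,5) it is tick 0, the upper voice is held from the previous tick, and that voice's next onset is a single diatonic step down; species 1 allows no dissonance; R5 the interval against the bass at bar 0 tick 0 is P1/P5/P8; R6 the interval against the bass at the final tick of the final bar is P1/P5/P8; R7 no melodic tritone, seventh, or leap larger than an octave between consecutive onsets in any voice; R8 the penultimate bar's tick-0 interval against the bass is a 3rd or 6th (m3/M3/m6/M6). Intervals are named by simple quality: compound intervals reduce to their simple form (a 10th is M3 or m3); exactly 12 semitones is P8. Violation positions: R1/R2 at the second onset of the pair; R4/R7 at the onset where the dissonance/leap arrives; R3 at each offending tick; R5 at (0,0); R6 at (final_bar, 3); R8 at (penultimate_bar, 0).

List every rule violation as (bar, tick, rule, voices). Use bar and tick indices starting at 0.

(5, 0, R4, (0, 1))
(6, 0, R4, (0, 1))
(8, 0, R4, (0, 1))
(8, 0, R8, (0, 1))

bar 0: v0=C3 v1=C4 downbeat P8
bar 1: v0=D3 v1=A3 downbeat P5
bar 2: v0=B2 v1=A3 downbeat m7
bar 3: v0=G2 v1=G3 downbeat P8
bar 4: v0=A2 v1=E3 downbeat P5
bar 5: v0=G2 v1=F3 downbeat m7
bar 6: v0=A2 v1=G3 downbeat m7
bar 7: v0=C3 v1=A3 downbeat M6
bar 8: v0=D3 v1=C4 downbeat m7
bar 9: v0=C3 v1=C4 downbeat P8
  -> R4 @ bar 5 tick 0 v(0, 1): G2/F3 m7 untreated
  -> R4 @ bar 6 tick 0 v(0, 1): A2/G3 m7 untreated
  -> R4 @ bar 8 tick 0 v(0, 1): D3/C4 m7 untreated
  -> R8 @ bar 8 tick 0 v(0, 1): penult m7 not 3rd/6th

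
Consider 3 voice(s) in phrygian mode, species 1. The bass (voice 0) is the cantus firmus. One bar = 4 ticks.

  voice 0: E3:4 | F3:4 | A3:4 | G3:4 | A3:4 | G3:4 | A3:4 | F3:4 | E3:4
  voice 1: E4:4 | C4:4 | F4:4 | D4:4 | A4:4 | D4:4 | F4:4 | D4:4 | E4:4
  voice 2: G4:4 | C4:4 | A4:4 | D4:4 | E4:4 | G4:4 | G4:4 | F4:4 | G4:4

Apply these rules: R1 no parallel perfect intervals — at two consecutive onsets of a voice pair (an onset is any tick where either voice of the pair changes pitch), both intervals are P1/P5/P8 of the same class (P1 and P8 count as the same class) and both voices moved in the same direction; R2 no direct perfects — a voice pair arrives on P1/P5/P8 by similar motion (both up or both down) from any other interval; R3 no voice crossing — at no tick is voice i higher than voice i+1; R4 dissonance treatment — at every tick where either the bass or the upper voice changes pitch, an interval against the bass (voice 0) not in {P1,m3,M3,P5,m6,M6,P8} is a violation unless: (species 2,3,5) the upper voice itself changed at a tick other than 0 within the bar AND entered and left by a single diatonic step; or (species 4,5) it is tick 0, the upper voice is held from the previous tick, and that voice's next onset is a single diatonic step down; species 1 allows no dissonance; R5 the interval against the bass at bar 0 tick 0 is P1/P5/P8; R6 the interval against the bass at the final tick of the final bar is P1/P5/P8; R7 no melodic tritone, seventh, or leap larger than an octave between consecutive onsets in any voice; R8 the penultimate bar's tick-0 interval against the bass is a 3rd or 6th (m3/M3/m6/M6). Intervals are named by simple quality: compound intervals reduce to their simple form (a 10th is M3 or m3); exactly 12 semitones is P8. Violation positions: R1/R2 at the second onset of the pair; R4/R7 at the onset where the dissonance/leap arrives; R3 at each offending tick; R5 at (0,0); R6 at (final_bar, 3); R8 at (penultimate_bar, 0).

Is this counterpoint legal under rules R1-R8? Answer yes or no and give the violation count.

No (17 violations)

bar 0: v0=E3 v1=E4 v2=G4 (m3)
bar 1: v0=F3 v1=C4 v2=C4 (P5)
bar 2: v0=A3 v1=F4 v2=A4 (P8)
bar 3: v0=G3 v1=D4 v2=D4 (P5)
bar 4: v0=A3 v1=A4 v2=E4 (P5)
bar 5: v0=G3 v1=D4 v2=G4 (P8)
bar 6: v0=A3 v1=F4 v2=G4 (m7)
bar 7: v0=F3 v1=D4 v2=F4 (P8)
bar 8: v0=E3 v1=E4 v2=G4 (m3)
  R5 @ bar0.0: opens on m3
  R2 @ bar1.0: E4/G4 m3 -> C4/C4 P1 similar
  R2 @ bar2.0: F3/C4 P5 -> A3/A4 P8 similar
  R2 @ bar3.0: A3/F4 m6 -> G3/D4 P5 similar
  R2 @ bar3.0: A3/A4 P8 -> G3/D4 P5 similar
  R2 @ bar3.0: F4/A4 M3 -> D4/D4 P1 similar
  R1 @ bar4.0: G3/D4 P5 -> A3/E4 P5 similar
  R2 @ bar4.0: G3/D4 P5 -> A3/A4 P8 similar
  R3 @ bar4.0: A4 above E4
  R3 @ bar4.1: A4 above E4
  R3 @ bar4.2: A4 above E4
  R3 @ bar4.3: A4 above E4
  R2 @ bar5.0: A3/A4 P8 -> G3/D4 P5 similar
  R4 @ bar6.0: A3/G4 m7 untreated
  R2 @ bar7.0: A3/G4 m7 -> F3/F4 P8 similar
  R8 @ bar7.0: penult P8 not 3rd/6th
  R6 @ bar8.3: closes on m3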